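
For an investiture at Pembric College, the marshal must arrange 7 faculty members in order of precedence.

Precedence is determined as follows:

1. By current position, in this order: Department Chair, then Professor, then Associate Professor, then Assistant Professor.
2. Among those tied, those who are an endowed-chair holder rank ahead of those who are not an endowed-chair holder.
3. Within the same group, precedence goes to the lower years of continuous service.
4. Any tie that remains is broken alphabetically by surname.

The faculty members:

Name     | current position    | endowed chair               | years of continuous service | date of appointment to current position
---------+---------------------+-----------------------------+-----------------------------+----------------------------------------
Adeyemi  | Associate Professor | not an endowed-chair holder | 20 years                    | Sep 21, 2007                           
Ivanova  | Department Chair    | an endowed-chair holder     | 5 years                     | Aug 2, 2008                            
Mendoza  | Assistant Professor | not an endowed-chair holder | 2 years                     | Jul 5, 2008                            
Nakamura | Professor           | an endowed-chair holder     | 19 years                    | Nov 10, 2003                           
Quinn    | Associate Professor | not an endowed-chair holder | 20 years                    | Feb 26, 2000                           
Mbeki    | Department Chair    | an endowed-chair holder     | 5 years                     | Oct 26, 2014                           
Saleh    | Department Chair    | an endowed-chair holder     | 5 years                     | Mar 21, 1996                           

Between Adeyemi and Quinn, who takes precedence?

Adeyemi

By current position: Ivanova, Mbeki and Saleh (Department Chair); then Nakamura (Professor); then Adeyemi and Quinn (Associate Professor); then Mendoza (Assistant Professor).
Ivanova, Mbeki and Saleh are each an endowed-chair holder, so the next rule applies.
Ivanova, Mbeki and Saleh all have years of continuous service 5 years, so the next rule applies.
Among Ivanova, Mbeki and Saleh, alphabetically by surname: Ivanova before Mbeki before Saleh.
Adeyemi and Quinn are each not an endowed-chair holder, so the next rule applies.
Adeyemi and Quinn both have years of continuous service 20 years, so the next rule applies.
Among Adeyemi and Quinn, alphabetically by surname: Adeyemi before Quinn.
So Adeyemi takes precedence.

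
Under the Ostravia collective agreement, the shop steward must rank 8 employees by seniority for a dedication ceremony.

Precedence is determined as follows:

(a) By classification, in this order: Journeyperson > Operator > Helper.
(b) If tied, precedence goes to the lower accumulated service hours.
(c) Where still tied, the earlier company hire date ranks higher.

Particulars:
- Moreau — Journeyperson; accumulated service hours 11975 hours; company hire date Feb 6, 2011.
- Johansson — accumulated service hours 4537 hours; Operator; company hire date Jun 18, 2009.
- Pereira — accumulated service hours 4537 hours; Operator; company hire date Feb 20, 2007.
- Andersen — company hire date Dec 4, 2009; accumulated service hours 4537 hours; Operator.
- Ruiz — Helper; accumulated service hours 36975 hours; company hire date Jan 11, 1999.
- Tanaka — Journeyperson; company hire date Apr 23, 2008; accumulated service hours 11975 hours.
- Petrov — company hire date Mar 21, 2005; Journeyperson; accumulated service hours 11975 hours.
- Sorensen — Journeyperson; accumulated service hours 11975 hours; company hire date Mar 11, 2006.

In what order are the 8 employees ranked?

Petrov, Sorensen, Tanaka, Moreau, Pereira, Johansson, Andersen, Ruiz

By classification: Petrov, Sorensen, Tanaka and Moreau (Journeyperson); then Pereira, Johansson and Andersen (Operator); then Ruiz (Helper).
Petrov, Sorensen, Tanaka and Moreau all have accumulated service hours 11975 hours, so the next rule applies.
Among Petrov, Sorensen, Tanaka and Moreau, by company hire date (earlier first): Petrov (Mar 21, 2005) before Sorensen (Mar 11, 2006) before Tanaka (Apr 23, 2008) before Moreau (Feb 6, 2011).
Pereira, Johansson and Andersen all have accumulated service hours 4537 hours, so the next rule applies.
Among Pereira, Johansson and Andersen, by company hire date (earlier first): Pereira (Feb 20, 2007) before Johansson (Jun 18, 2009) before Andersen (Dec 4, 2009).
Full order: Petrov, Sorensen, Tanaka, Moreau, Pereira, Johansson, Andersen, Ruiz.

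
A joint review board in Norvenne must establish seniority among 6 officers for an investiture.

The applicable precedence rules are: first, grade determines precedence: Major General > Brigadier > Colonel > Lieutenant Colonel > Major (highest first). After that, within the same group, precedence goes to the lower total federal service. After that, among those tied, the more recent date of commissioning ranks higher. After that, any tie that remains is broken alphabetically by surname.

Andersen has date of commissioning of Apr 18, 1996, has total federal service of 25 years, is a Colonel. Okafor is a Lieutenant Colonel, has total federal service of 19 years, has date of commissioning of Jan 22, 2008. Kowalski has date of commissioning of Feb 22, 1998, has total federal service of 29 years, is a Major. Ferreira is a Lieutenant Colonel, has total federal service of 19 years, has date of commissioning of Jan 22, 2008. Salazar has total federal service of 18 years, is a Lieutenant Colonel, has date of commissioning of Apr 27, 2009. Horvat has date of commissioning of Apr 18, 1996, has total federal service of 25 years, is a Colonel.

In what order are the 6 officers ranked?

Andersen, Horvat, Salazar, Ferreira, Okafor, Kowalski

By grade: Andersen and Horvat (Colonel); then Salazar, Ferreira and Okafor (Lieutenant Colonel); then Kowalski (Major).
Andersen and Horvat both have total federal service 25 years, so the next rule applies.
Andersen and Horvat both have date of commissioning Apr 18, 1996, so the next rule applies.
Among Andersen and Horvat, alphabetically by surname: Andersen before Horvat.
Among Salazar, Ferreira and Okafor, by total federal service (lower first): Salazar (18 years) before Ferreira and Okafor (19 years).
Ferreira and Okafor both have date of commissioning Jan 22, 2008, so the next rule applies.
Among Ferreira and Okafor, alphabetically by surname: Ferreira before Okafor.
Full order: Andersen, Horvat, Salazar, Ferreira, Okafor, Kowalski.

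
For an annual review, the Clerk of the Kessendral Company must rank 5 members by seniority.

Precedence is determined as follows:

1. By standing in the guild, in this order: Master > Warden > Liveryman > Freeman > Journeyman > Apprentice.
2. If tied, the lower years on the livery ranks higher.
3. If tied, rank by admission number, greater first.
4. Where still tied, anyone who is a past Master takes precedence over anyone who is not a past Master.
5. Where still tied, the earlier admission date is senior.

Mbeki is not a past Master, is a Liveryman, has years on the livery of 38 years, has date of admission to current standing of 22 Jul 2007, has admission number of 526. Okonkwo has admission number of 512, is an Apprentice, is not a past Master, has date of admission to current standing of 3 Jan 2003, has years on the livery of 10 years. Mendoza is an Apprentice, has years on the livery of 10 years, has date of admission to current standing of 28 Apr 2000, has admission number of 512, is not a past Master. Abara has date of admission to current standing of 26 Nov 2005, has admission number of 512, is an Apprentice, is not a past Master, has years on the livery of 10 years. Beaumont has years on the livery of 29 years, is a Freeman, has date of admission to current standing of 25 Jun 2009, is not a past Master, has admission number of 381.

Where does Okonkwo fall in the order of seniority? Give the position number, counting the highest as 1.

4

By standing in the guild: Mbeki (Liveryman); then Beaumont (Freeman); then Mendoza, Okonkwo and Abara (Apprentice).
Mendoza, Okonkwo and Abara all have years on the livery 10 years, so the next rule applies.
Mendoza, Okonkwo and Abara all have admission number 512, so the next rule applies.
Mendoza, Okonkwo and Abara are each not a past Master, so the next rule applies.
Among Mendoza, Okonkwo and Abara, by date of admission to current standing (earlier first): Mendoza (28 Apr 2000) before Okonkwo (3 Jan 2003) before Abara (26 Nov 2005).
Order: Mbeki, Beaumont, Mendoza, Okonkwo, Abara. So position 4.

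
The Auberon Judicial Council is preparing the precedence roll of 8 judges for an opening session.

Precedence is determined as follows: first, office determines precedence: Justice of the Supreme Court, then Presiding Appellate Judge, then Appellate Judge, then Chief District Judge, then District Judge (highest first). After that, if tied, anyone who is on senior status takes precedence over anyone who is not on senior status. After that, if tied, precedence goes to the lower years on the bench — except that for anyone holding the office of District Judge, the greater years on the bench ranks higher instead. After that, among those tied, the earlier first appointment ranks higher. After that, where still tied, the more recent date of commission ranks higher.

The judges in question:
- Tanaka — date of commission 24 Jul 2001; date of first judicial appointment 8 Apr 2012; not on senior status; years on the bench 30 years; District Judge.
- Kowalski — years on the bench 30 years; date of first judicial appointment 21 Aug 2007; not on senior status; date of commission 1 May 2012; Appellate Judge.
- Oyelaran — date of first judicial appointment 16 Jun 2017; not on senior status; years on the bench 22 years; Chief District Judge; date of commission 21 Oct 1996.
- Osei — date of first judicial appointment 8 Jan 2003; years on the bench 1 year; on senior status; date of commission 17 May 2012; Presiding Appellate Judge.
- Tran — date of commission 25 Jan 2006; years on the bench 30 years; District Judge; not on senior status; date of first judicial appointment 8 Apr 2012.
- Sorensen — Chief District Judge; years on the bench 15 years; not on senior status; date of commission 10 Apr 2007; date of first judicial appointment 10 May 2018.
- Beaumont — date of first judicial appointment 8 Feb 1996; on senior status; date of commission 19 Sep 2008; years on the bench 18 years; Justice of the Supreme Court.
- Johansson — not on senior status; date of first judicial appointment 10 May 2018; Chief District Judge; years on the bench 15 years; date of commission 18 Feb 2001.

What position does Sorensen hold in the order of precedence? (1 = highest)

4

By office: Beaumont (Justice of the Supreme Court); then Osei (Presiding Appellate Judge); then Kowalski (Appellate Judge); then Sorensen, Johansson and Oyelaran (Chief District Judge); then Tran and Tanaka (District Judge).
Sorensen, Johansson and Oyelaran are each not on senior status, so the next rule applies.
Among Sorensen, Johansson and Oyelaran, by years on the bench (lower first): Sorensen and Johansson (15 years) before Oyelaran (22 years).
Sorensen and Johansson both have date of first judicial appointment 10 May 2018, so the next rule applies.
Among Sorensen and Johansson, by date of commission (later first): Sorensen (10 Apr 2007) before Johansson (18 Feb 2001).
Tran and Tanaka are each not on senior status, so the next rule applies.
Tran and Tanaka both have years on the bench 30 years, so the next rule applies.
Tran and Tanaka both have date of first judicial appointment 8 Apr 2012, so the next rule applies.
Among Tran and Tanaka, by date of commission (later first): Tran (25 Jan 2006) before Tanaka (24 Jul 2001).
Order: Beaumont, Osei, Kowalski, Sorensen, Johansson, Oyelaran, Tran, Tanaka. So position 4.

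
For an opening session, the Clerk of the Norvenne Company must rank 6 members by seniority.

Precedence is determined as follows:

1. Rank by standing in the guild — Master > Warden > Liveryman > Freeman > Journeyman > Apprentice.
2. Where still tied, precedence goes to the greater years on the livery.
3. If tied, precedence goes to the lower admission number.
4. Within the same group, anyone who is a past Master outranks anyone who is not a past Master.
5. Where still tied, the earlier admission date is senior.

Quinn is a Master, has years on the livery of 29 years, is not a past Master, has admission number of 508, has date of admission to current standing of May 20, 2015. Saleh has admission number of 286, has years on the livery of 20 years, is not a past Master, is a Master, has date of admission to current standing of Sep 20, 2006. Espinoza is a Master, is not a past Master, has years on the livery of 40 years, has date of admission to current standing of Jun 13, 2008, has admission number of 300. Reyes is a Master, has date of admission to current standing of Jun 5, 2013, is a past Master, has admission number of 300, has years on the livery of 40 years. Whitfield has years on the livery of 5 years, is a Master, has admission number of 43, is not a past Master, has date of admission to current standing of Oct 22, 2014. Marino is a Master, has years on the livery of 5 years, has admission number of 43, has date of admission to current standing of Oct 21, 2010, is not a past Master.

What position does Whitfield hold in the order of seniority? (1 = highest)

By standing in the guild: Reyes, Espinoza, Quinn, Saleh, Marino and Whitfield (Master).
Among Reyes, Espinoza, Quinn, Saleh, Marino and Whitfield, by years on the livery (higher first): Reyes and Espinoza (40 years) before Quinn (29 years) before Saleh (20 years) before Marino and Whitfield (5 years).
Reyes and Espinoza both have admission number 300, so the next rule applies.
Among Reyes and Espinoza, a past Master before not a past Master: Reyes (a past Master) before Espinoza (not a past Master).
Marino and Whitfield both have admission number 43, so the next rule applies.
Marino and Whitfield are each not a past Master, so the next rule applies.
Among Marino and Whitfield, by date of admission to current standing (earlier first): Marino (Oct 21, 2010) before Whitfield (Oct 22, 2014).
Order: Reyes, Espinoza, Quinn, Saleh, Marino, Whitfield. So position 6.

6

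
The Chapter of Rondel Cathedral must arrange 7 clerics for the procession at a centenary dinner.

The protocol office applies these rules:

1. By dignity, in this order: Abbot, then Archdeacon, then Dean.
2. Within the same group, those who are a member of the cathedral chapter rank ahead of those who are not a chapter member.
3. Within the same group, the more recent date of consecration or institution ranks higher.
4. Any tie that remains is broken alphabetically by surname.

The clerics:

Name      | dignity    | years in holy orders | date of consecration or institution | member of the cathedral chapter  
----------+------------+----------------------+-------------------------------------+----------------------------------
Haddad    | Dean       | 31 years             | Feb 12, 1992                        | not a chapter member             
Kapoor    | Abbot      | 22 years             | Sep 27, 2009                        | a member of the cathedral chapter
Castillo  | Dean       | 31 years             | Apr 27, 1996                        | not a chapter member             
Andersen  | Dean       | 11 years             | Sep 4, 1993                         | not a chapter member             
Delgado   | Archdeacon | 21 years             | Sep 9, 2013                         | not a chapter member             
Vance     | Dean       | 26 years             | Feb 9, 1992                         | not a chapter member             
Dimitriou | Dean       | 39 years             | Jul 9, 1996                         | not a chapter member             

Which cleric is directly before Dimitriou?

Delgado

By dignity: Kapoor (Abbot); then Delgado (Archdeacon); then Dimitriou, Castillo, Andersen, Haddad and Vance (Dean).
Dimitriou, Castillo, Andersen, Haddad and Vance are each not a chapter member, so the next rule applies.
Among Dimitriou, Castillo, Andersen, Haddad and Vance, by date of consecration or institution (later first): Dimitriou (Jul 9, 1996) before Castillo (Apr 27, 1996) before Andersen (Sep 4, 1993) before Haddad (Feb 12, 1992) before Vance (Feb 9, 1992).
Order: Kapoor, Delgado, Dimitriou, Castillo, Andersen, Haddad, Vance.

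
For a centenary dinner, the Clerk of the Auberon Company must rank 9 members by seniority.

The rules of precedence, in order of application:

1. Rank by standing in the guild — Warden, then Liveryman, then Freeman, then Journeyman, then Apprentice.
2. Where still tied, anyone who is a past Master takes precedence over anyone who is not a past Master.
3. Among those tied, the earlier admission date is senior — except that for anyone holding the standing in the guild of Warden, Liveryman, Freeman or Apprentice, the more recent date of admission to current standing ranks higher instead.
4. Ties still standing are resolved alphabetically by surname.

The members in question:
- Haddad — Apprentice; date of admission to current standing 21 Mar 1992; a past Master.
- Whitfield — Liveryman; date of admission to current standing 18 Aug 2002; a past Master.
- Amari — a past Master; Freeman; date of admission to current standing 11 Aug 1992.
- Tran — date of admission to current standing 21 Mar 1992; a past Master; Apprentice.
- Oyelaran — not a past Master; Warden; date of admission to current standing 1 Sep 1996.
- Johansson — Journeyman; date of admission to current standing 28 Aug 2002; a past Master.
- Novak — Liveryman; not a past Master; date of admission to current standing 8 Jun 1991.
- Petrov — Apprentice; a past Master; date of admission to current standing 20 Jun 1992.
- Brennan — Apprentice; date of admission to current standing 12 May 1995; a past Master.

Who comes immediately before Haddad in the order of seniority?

By standing in the guild: Oyelaran (Warden); then Whitfield and Novak (Liveryman); then Amari (Freeman); then Johansson (Journeyman); then Brennan, Petrov, Haddad and Tran (Apprentice).
Among Whitfield and Novak, a past Master before not a past Master: Whitfield (a past Master) before Novak (not a past Master).
Brennan, Petrov, Haddad and Tran are each a past Master, so the next rule applies.
Among Brennan, Petrov, Haddad and Tran, by date of admission to current standing (later first) (reversed rule for this group): Brennan (12 May 1995) before Petrov (20 Jun 1992) before Haddad and Tran (21 Mar 1992).
Among Haddad and Tran, alphabetically by surname: Haddad before Tran.
Order: Oyelaran, Whitfield, Novak, Amari, Johansson, Brennan, Petrov, Haddad, Tran.

Petrov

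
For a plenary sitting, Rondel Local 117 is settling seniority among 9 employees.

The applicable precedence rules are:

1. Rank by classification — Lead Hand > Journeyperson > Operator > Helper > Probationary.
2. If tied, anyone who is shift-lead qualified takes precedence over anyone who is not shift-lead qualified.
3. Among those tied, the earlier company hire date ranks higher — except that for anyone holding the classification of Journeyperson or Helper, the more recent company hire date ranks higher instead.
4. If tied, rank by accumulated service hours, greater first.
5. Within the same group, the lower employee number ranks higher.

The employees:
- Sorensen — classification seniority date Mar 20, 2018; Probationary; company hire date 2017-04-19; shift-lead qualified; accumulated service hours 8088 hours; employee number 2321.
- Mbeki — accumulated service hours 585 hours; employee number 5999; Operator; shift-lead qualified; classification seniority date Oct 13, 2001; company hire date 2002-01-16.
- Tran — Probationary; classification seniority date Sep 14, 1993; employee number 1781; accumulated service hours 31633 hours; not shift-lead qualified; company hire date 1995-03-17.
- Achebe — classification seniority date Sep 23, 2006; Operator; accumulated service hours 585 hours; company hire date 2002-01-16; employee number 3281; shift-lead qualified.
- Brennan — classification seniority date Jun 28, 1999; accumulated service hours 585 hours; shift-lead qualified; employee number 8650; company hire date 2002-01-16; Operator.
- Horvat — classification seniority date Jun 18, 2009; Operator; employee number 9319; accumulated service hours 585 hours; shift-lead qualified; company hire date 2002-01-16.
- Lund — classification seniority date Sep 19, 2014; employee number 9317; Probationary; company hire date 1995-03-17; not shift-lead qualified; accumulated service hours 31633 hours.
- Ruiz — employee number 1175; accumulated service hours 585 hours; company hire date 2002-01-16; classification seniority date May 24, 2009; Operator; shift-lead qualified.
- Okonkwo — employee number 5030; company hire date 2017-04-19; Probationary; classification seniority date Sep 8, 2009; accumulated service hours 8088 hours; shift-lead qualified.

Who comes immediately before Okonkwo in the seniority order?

By classification: Ruiz, Achebe, Mbeki, Brennan and Horvat (Operator); then Sorensen, Okonkwo, Tran and Lund (Probationary).
Ruiz, Achebe, Mbeki, Brennan and Horvat are each shift-lead qualified, so the next rule applies.
Ruiz, Achebe, Mbeki, Brennan and Horvat all have company hire date 2002-01-16, so the next rule applies.
Ruiz, Achebe, Mbeki, Brennan and Horvat all have accumulated service hours 585 hours, so the next rule applies.
Among Ruiz, Achebe, Mbeki, Brennan and Horvat, by employee number (lower first): Ruiz (1175) before Achebe (3281) before Mbeki (5999) before Brennan (8650) before Horvat (9319).
Among Sorensen, Okonkwo, Tran and Lund, shift-lead qualified before not shift-lead qualified: Sorensen and Okonkwo (shift-lead qualified) before Tran and Lund (not shift-lead qualified).
Sorensen and Okonkwo both have company hire date 2017-04-19, so the next rule applies.
Sorensen and Okonkwo both have accumulated service hours 8088 hours, so the next rule applies.
Among Sorensen and Okonkwo, by employee number (lower first): Sorensen (2321) before Okonkwo (5030).
Tran and Lund both have company hire date 1995-03-17, so the next rule applies.
Tran and Lund both have accumulated service hours 31633 hours, so the next rule applies.
Among Tran and Lund, by employee number (lower first): Tran (1781) before Lund (9317).
Order: Ruiz, Achebe, Mbeki, Brennan, Horvat, Sorensen, Okonkwo, Tran, Lund.

Sorensen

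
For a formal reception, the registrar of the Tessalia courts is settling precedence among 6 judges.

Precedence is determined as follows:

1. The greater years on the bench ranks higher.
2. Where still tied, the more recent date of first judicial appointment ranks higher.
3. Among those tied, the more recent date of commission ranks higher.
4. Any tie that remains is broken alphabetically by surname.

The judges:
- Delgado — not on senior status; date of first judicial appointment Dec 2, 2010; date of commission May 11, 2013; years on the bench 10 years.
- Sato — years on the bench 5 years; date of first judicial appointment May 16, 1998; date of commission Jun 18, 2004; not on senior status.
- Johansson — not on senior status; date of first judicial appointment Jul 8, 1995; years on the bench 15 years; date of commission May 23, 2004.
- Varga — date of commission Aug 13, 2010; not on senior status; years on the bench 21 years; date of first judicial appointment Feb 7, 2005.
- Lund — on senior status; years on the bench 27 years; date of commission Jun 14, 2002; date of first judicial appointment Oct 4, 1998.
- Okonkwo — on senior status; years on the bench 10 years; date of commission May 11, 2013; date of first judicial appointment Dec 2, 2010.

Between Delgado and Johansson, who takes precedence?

Johansson

By years on the bench (higher first): Lund (27 years); then Varga (21 years); then Johansson (15 years); then Delgado and Okonkwo (both 10 years); then Sato (5 years).
Delgado and Okonkwo both have date of first judicial appointment Dec 2, 2010, so the next rule applies.
Delgado and Okonkwo both have date of commission May 11, 2013, so the next rule applies.
Among Delgado and Okonkwo, alphabetically by surname: Delgado before Okonkwo.
So Johansson takes precedence.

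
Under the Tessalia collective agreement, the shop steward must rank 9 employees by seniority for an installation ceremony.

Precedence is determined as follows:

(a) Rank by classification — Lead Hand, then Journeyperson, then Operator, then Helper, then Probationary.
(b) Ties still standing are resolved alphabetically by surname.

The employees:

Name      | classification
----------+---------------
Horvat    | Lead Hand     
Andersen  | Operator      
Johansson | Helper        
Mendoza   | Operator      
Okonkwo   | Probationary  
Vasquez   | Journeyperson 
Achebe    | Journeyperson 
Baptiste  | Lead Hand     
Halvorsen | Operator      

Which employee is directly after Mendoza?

By classification: Baptiste and Horvat (Lead Hand); then Achebe and Vasquez (Journeyperson); then Andersen, Halvorsen and Mendoza (Operator); then Johansson (Helper); then Okonkwo (Probationary).
Among Baptiste and Horvat, alphabetically by surname: Baptiste before Horvat.
Among Achebe and Vasquez, alphabetically by surname: Achebe before Vasquez.
Among Andersen, Halvorsen and Mendoza, alphabetically by surname: Andersen before Halvorsen before Mendoza.
Order: Baptiste, Horvat, Achebe, Vasquez, Andersen, Halvorsen, Mendoza, Johansson, Okonkwo.

Johansson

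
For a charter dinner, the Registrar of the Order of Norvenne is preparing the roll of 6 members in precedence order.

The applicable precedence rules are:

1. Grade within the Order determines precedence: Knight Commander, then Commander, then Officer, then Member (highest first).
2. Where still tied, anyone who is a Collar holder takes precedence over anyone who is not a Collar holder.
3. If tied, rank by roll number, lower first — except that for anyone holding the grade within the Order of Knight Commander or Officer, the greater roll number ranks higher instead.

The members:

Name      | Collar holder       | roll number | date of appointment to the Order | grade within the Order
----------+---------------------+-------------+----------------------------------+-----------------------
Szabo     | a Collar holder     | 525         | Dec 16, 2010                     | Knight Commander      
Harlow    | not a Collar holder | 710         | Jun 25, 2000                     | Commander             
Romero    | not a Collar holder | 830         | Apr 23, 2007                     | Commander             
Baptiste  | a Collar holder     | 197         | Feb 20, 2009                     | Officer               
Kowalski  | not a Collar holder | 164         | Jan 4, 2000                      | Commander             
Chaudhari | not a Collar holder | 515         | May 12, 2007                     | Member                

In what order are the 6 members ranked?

By grade within the Order: Szabo (Knight Commander); then Kowalski, Harlow and Romero (Commander); then Baptiste (Officer); then Chaudhari (Member).
Kowalski, Harlow and Romero are each not a Collar holder, so the next rule applies.
Among Kowalski, Harlow and Romero, by roll number (lower first): Kowalski (164) before Harlow (710) before Romero (830).
Full order: Szabo, Kowalski, Harlow, Romero, Baptiste, Chaudhari.

Szabo, Kowalski, Harlow, Romero, Baptiste, Chaudhari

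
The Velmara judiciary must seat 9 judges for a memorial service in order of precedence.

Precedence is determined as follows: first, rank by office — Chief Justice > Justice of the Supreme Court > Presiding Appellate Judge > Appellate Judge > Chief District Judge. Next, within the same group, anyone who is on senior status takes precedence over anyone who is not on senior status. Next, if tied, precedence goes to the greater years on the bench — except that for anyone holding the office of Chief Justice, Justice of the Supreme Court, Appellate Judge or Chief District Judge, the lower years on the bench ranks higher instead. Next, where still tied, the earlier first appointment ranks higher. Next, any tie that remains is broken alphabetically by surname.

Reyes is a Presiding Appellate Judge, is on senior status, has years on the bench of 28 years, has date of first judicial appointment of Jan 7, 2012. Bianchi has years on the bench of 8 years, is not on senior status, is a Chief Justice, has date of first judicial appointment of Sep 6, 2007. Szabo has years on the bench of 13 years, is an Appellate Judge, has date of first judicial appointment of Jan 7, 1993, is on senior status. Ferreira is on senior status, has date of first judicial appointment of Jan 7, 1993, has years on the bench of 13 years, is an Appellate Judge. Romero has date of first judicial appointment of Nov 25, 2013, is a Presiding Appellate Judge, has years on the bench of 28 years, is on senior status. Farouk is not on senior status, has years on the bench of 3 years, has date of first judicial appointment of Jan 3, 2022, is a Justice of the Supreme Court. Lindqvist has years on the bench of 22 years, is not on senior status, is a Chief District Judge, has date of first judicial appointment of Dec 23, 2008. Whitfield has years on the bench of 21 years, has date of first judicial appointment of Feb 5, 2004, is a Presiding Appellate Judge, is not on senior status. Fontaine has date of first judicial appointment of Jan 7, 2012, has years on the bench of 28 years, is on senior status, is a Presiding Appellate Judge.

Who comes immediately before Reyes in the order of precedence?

Fontaine

By office: Bianchi (Chief Justice); then Farouk (Justice of the Supreme Court); then Fontaine, Reyes, Romero and Whitfield (Presiding Appellate Judge); then Ferreira and Szabo (Appellate Judge); then Lindqvist (Chief District Judge).
Among Fontaine, Reyes, Romero and Whitfield, on senior status before not on senior status: Fontaine, Reyes and Romero (on senior status) before Whitfield (not on senior status).
Fontaine, Reyes and Romero all have years on the bench 28 years, so the next rule applies.
Among Fontaine, Reyes and Romero, by date of first judicial appointment (earlier first): Fontaine and Reyes (Jan 7, 2012) before Romero (Nov 25, 2013).
Among Fontaine and Reyes, alphabetically by surname: Fontaine before Reyes.
Ferreira and Szabo are each on senior status, so the next rule applies.
Ferreira and Szabo both have years on the bench 13 years, so the next rule applies.
Ferreira and Szabo both have date of first judicial appointment Jan 7, 1993, so the next rule applies.
Among Ferreira and Szabo, alphabetically by surname: Ferreira before Szabo.
Order: Bianchi, Farouk, Fontaine, Reyes, Romero, Whitfield, Ferreira, Szabo, Lindqvist.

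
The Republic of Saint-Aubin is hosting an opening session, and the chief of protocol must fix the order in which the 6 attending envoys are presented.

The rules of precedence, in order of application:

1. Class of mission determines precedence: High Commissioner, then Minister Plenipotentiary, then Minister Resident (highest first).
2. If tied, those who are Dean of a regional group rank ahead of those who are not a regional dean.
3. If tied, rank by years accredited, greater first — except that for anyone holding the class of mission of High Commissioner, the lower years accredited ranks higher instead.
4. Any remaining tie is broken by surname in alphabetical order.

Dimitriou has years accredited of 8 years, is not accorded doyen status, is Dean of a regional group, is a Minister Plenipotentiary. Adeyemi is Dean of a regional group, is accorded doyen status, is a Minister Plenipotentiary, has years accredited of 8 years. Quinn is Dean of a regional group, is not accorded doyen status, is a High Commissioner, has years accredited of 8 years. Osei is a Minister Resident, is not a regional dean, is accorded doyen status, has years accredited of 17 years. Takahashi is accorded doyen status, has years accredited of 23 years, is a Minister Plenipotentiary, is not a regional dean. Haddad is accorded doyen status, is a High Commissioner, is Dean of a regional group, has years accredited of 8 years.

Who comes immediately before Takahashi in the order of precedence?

Dimitriou

By class of mission: Haddad and Quinn (High Commissioner); then Adeyemi, Dimitriou and Takahashi (Minister Plenipotentiary); then Osei (Minister Resident).
Haddad and Quinn are each Dean of a regional group, so the next rule applies.
Haddad and Quinn both have years accredited 8 years, so the next rule applies.
Among Haddad and Quinn, alphabetically by surname: Haddad before Quinn.
Among Adeyemi, Dimitriou and Takahashi, Dean of a regional group before not a regional dean: Adeyemi and Dimitriou (Dean of a regional group) before Takahashi (not a regional dean).
Adeyemi and Dimitriou both have years accredited 8 years, so the next rule applies.
Among Adeyemi and Dimitriou, alphabetically by surname: Adeyemi before Dimitriou.
Order: Haddad, Quinn, Adeyemi, Dimitriou, Takahashi, Osei.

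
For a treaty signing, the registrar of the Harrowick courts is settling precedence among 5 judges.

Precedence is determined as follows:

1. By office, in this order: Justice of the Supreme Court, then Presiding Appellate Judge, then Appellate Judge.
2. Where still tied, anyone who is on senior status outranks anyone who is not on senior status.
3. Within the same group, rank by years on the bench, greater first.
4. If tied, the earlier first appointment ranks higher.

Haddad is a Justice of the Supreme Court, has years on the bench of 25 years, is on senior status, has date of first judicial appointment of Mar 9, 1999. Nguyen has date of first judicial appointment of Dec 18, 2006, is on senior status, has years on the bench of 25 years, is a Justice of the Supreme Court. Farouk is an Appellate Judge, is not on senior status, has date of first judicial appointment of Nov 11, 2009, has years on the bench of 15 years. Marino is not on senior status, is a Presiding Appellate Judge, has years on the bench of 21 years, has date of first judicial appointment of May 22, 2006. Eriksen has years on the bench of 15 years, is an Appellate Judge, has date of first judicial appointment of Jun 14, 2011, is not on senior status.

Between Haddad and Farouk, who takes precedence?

By office: Haddad and Nguyen (Justice of the Supreme Court); then Marino (Presiding Appellate Judge); then Farouk and Eriksen (Appellate Judge).
Haddad and Nguyen are each on senior status, so the next rule applies.
Haddad and Nguyen both have years on the bench 25 years, so the next rule applies.
Among Haddad and Nguyen, by date of first judicial appointment (earlier first): Haddad (Mar 9, 1999) before Nguyen (Dec 18, 2006).
Farouk and Eriksen are each not on senior status, so the next rule applies.
Farouk and Eriksen both have years on the bench 15 years, so the next rule applies.
Among Farouk and Eriksen, by date of first judicial appointment (earlier first): Farouk (Nov 11, 2009) before Eriksen (Jun 14, 2011).
So Haddad takes precedence.

Haddad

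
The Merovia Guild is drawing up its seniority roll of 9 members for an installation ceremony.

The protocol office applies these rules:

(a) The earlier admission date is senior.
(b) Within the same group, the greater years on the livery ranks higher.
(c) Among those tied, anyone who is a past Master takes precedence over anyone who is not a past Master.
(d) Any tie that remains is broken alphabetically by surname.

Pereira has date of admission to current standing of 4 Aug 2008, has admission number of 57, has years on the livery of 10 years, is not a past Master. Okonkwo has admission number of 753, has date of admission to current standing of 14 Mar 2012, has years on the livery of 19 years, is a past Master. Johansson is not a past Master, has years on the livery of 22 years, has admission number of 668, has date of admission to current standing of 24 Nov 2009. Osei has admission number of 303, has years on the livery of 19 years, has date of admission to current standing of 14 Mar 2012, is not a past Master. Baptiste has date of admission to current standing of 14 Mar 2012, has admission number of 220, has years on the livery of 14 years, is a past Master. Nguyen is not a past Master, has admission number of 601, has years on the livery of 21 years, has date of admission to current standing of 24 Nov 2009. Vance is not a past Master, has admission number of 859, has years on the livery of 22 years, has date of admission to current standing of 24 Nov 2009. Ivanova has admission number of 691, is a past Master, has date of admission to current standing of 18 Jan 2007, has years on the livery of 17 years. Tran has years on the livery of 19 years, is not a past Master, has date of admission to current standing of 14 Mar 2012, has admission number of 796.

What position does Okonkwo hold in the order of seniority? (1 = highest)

By date of admission to current standing (earlier first): Ivanova (18 Jan 2007); then Pereira (4 Aug 2008); then Johansson, Vance and Nguyen (each 24 Nov 2009); then Okonkwo, Osei, Tran and Baptiste (each 14 Mar 2012).
Among Johansson, Vance and Nguyen, by years on the livery (higher first): Johansson and Vance (22 years) before Nguyen (21 years).
Johansson and Vance are each not a past Master, so the next rule applies.
Among Johansson and Vance, alphabetically by surname: Johansson before Vance.
Among Okonkwo, Osei, Tran and Baptiste, by years on the livery (higher first): Okonkwo, Osei and Tran (19 years) before Baptiste (14 years).
Among Okonkwo, Osei and Tran, a past Master before not a past Master: Okonkwo (a past Master) before Osei and Tran (not a past Master).
Among Osei and Tran, alphabetically by surname: Osei before Tran.
Order: Ivanova, Pereira, Johansson, Vance, Nguyen, Okonkwo, Osei, Tran, Baptiste. So position 6.

6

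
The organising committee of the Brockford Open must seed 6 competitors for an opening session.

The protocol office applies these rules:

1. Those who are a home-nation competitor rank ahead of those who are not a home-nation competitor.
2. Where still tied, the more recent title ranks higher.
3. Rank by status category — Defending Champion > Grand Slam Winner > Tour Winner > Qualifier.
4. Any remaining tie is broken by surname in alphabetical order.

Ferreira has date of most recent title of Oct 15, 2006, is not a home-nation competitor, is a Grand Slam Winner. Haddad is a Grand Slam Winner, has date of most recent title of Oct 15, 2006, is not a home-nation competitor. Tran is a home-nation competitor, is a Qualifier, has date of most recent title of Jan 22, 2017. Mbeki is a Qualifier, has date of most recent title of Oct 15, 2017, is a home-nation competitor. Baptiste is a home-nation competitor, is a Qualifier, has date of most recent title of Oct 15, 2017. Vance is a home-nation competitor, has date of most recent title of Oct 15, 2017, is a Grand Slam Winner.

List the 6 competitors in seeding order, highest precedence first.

Vance, Baptiste, Mbeki, Tran, Ferreira, Haddad

By the first rule: Vance, Baptiste, Mbeki and Tran (each a home-nation competitor); then Ferreira and Haddad (both not a home-nation competitor).
Among Vance, Baptiste, Mbeki and Tran, by date of most recent title (later first): Vance, Baptiste and Mbeki (Oct 15, 2017) before Tran (Jan 22, 2017).
Among Vance, Baptiste and Mbeki, by status category: Vance (Grand Slam Winner) before Baptiste and Mbeki (Qualifier).
Among Baptiste and Mbeki, alphabetically by surname: Baptiste before Mbeki.
Ferreira and Haddad both have date of most recent title Oct 15, 2006, so the next rule applies.
Ferreira and Haddad are each Grand Slam Winner, so the next rule applies.
Among Ferreira and Haddad, alphabetically by surname: Ferreira before Haddad.
Full order: Vance, Baptiste, Mbeki, Tran, Ferreira, Haddad.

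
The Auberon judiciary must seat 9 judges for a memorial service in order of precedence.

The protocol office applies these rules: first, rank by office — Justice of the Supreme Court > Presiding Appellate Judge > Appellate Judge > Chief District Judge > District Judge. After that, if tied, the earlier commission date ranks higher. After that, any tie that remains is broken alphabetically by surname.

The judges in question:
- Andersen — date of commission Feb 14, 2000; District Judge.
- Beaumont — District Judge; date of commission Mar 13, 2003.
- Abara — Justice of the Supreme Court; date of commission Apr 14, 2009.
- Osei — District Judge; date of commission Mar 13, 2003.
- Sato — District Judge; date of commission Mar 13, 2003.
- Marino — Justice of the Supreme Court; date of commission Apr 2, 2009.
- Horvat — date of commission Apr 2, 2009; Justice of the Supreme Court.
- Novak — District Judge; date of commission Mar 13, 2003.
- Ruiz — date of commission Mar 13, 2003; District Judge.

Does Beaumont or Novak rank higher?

Beaumont

By office: Horvat, Marino and Abara (Justice of the Supreme Court); then Andersen, Beaumont, Novak, Osei, Ruiz and Sato (District Judge).
Among Horvat, Marino and Abara, by date of commission (earlier first): Horvat and Marino (Apr 2, 2009) before Abara (Apr 14, 2009).
Among Horvat and Marino, alphabetically by surname: Horvat before Marino.
Among Andersen, Beaumont, Novak, Osei, Ruiz and Sato, by date of commission (earlier first): Andersen (Feb 14, 2000) before Beaumont, Novak, Osei, Ruiz and Sato (Mar 13, 2003).
Among Beaumont, Novak, Osei, Ruiz and Sato, alphabetically by surname: Beaumont before Novak before Osei before Ruiz before Sato.
So Beaumont takes precedence.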